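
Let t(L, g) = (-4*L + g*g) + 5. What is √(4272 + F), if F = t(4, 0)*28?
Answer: 2*√991 ≈ 62.960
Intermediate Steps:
t(L, g) = 5 + g² - 4*L (t(L, g) = (-4*L + g²) + 5 = (g² - 4*L) + 5 = 5 + g² - 4*L)
F = -308 (F = (5 + 0² - 4*4)*28 = (5 + 0 - 16)*28 = -11*28 = -308)
√(4272 + F) = √(4272 - 308) = √3964 = 2*√991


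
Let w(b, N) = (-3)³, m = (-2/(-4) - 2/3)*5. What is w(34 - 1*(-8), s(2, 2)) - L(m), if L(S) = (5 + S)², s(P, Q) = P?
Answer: -1597/36 ≈ -44.361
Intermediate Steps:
m = -⅚ (m = (-2*(-¼) - 2*⅓)*5 = (½ - ⅔)*5 = -⅙*5 = -⅚ ≈ -0.83333)
w(b, N) = -27
w(34 - 1*(-8), s(2, 2)) - L(m) = -27 - (5 - ⅚)² = -27 - (25/6)² = -27 - 1*625/36 = -27 - 625/36 = -1597/36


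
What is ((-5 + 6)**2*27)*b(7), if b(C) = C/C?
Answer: 27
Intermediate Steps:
b(C) = 1
((-5 + 6)**2*27)*b(7) = ((-5 + 6)**2*27)*1 = (1**2*27)*1 = (1*27)*1 = 27*1 = 27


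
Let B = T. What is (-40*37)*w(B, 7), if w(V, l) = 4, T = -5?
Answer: -5920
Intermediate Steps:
B = -5
(-40*37)*w(B, 7) = -40*37*4 = -1480*4 = -5920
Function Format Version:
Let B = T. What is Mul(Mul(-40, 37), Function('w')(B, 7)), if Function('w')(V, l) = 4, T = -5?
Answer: -5920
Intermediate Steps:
B = -5
Mul(Mul(-40, 37), Function('w')(B, 7)) = Mul(Mul(-40, 37), 4) = Mul(-1480, 4) = -5920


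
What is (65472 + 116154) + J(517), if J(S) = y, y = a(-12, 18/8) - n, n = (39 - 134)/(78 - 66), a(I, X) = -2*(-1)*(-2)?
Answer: 2179559/12 ≈ 1.8163e+5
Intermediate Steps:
a(I, X) = -4 (a(I, X) = 2*(-2) = -4)
n = -95/12 ≈ -7.9167
y = 47/12 (y = -4 - 1*(-95/12) = -4 + 95/12 = 47/12 ≈ 3.9167)
J(S) = 47/12
(65472 + 116154) + J(517) = (65472 + 116154) + 47/12 = 181626 + 47/12 = 2179559/12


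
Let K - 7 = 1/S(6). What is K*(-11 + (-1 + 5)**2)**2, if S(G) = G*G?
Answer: 6325/36 ≈ 175.69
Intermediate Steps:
S(G) = G**2
K = 253/36 (K = 7 + 1/(6**2) = 7 + 1/36 = 253/36 ≈ 7.0278)
K*(-11 + (-1 + 5)**2)**2 = 253*(-11 + (-1 + 5)**2)**2/36 = 253*(-11 + 4**2)**2/36 = 253*(-11 + 16)**2/36 = (253/36)*5**2 = (253/36)*25 = 6325/36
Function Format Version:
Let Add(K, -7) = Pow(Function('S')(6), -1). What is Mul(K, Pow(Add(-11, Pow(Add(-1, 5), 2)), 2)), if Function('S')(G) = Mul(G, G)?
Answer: Rational(6325, 36) ≈ 175.69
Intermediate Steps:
Function('S')(G) = Pow(G, 2)
K = Rational(253, 36) (K = Add(7, Pow(Pow(6, 2), -1)) = Add(7, Pow(36, -1)) = Add(7, Rational(1, 36)) = Rational(253, 36) ≈ 7.0278)
Mul(K, Pow(Add(-11, Pow(Add(-1, 5), 2)), 2)) = Mul(Rational(253, 36), Pow(Add(-11, Pow(Add(-1, 5), 2)), 2)) = Mul(Rational(253, 36), Pow(Add(-11, Pow(4, 2)), 2)) = Mul(Rational(253, 36), Pow(Add(-11, 16), 2)) = Mul(Rational(253, 36), Pow(5, 2)) = Mul(Rational(253, 36), 25) = Rational(6325, 36)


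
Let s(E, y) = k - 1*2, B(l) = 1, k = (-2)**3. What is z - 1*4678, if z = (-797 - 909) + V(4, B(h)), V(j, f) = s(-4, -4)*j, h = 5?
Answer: -6424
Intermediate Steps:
k = -8
s(E, y) = -10 (s(E, y) = -8 - 1*2 = -8 - 2 = -10)
V(j, f) = -10*j
z = -1746 (z = (-797 - 909) - 10*4 = -1706 - 40 = -1746)
z - 1*4678 = -1746 - 1*4678 = -1746 - 4678 = -6424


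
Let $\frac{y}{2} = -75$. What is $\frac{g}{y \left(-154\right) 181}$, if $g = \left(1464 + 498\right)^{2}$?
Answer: $\frac{320787}{348425} \approx 0.92068$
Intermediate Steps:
$y = -150$ ($y = 2 \left(-75\right) = -150$)
$g = 3849444$ ($g = 1962^{2} = 3849444$)
$\frac{g}{y \left(-154\right) 181} = \frac{3849444}{\left(-150\right) \left(-154\right) 181} = \frac{3849444}{23100 \cdot 181} = \frac{3849444}{4181100} = 3849444 \cdot \frac{1}{4181100} = \frac{320787}{348425}$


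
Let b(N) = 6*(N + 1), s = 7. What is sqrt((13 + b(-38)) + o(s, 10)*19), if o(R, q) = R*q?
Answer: sqrt(1121) ≈ 33.481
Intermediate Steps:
b(N) = 6 + 6*N (b(N) = 6*(1 + N) = 6 + 6*N)
sqrt((13 + b(-38)) + o(s, 10)*19) = sqrt((13 + (6 + 6*(-38))) + (7*10)*19) = sqrt((13 + (6 - 228)) + 70*19) = sqrt((13 - 222) + 1330) = sqrt(-209 + 1330) = sqrt(1121)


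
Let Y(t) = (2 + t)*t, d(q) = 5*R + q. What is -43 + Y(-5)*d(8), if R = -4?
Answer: -223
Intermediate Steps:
d(q) = -20 + q (d(q) = 5*(-4) + q = -20 + q)
Y(t) = t*(2 + t)
-43 + Y(-5)*d(8) = -43 + (-5*(2 - 5))*(-20 + 8) = -43 - 5*(-3)*(-12) = -43 + 15*(-12) = -43 - 180 = -223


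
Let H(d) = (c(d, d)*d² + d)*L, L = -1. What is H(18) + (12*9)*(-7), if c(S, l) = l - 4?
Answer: -5310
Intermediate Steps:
c(S, l) = -4 + l
H(d) = -d - d²*(-4 + d) (H(d) = ((-4 + d)*d² + d)*(-1) = (d²*(-4 + d) + d)*(-1) = (d + d²*(-4 + d))*(-1) = -d - d²*(-4 + d))
H(18) + (12*9)*(-7) = -1*18*(1 + 18*(-4 + 18)) + (12*9)*(-7) = -1*18*(1 + 18*14) + 108*(-7) = -1*18*(1 + 252) - 756 = -1*18*253 - 756 = -4554 - 756 = -5310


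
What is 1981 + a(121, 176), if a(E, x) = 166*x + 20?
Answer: 31217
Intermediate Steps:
a(E, x) = 20 + 166*x
1981 + a(121, 176) = 1981 + (20 + 166*176) = 1981 + (20 + 29216) = 1981 + 29236 = 31217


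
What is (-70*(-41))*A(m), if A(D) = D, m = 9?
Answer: 25830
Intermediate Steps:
(-70*(-41))*A(m) = -70*(-41)*9 = 2870*9 = 25830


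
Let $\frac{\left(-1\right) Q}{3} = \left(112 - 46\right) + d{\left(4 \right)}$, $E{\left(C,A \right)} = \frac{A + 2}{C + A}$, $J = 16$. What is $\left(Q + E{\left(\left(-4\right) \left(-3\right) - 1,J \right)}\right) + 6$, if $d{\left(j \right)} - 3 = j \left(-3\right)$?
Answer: $- \frac{493}{3} \approx -164.33$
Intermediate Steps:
$d{\left(j \right)} = 3 - 3 j$ ($d{\left(j \right)} = 3 + j \left(-3\right) = 3 - 3 j$)
$E{\left(C,A \right)} = \frac{2 + A}{A + C}$
$Q = -171$ ($Q = - 3 \left(\left(112 - 46\right) + \left(3 - 12\right)\right) = - 3 \left(66 + \left(3 - 12\right)\right) = - 3 \left(66 - 9\right) = \left(-3\right) 57 = -171$)
$\left(Q + E{\left(\left(-4\right) \left(-3\right) - 1,J \right)}\right) + 6 = \left(-171 + \frac{2 + 16}{16 - -11}\right) + 6 = \left(-171 + \frac{1}{16 + \left(12 - 1\right)} 18\right) + 6 = \left(-171 + \frac{1}{16 + 11} \cdot 18\right) + 6 = \left(-171 + \frac{1}{27} \cdot 18\right) + 6 = \left(-171 + \frac{2}{3}\right) + 6 = - \frac{511}{3} + 6 = - \frac{493}{3}$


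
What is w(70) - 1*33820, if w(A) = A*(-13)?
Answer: -34730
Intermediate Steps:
w(A) = -13*A
w(70) - 1*33820 = -13*70 - 1*33820 = -910 - 33820 = -34730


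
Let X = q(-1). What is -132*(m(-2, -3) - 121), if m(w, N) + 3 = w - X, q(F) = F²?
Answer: 16764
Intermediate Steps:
X = 1 (X = (-1)² = 1)
m(w, N) = -4 + w (m(w, N) = -3 + (w - 1*1) = -3 + (w - 1) = -3 + (-1 + w) = -4 + w)
-132*(m(-2, -3) - 121) = -132*((-4 - 2) - 121) = -132*(-6 - 121) = -132*(-127) = 16764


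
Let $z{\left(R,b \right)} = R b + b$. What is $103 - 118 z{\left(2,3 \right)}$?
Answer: $-959$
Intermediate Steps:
$z{\left(R,b \right)} = b + R b$
$103 - 118 z{\left(2,3 \right)} = 103 - 118 \cdot 3 \left(1 + 2\right) = 103 - 118 \cdot 3 \cdot 3 = 103 - 1062 = -959$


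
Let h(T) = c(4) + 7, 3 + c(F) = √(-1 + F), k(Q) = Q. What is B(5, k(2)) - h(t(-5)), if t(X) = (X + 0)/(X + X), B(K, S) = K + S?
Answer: 3 - √3 ≈ 1.2680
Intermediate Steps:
c(F) = -3 + √(-1 + F)
t(X) = ½ (t(X) = X/((2*X)) = X*(1/(2*X)) = ½)
h(T) = 4 + √3 (h(T) = (-3 + √(-1 + 4)) + 7 = (-3 + √3) + 7 = 4 + √3)
B(5, k(2)) - h(t(-5)) = (5 + 2) - (4 + √3) = 7 + (-4 - √3) = 3 - √3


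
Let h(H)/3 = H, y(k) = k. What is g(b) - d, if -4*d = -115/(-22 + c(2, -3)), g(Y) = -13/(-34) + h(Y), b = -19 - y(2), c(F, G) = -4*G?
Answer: -8125/136 ≈ -59.743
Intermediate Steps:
h(H) = 3*H
b = -21 (b = -19 - 1*2 = -19 - 2 = -21)
g(Y) = 13/34 + 3*Y (g(Y) = -13/(-34) + 3*Y = -13*(-1/34) + 3*Y = 13/34 + 3*Y)
d = -23/8 (d = -(-115)/(4*(-22 - 4*(-3))) = -(-115)/(4*(-22 + 12)) = -(-115)/(4*(-10)) = -(-115)*(-1)/(4*10) = -¼*23/2 = -23/8 ≈ -2.8750)
g(b) - d = (13/34 + 3*(-21)) - 1*(-23/8) = (13/34 - 63) + 23/8 = -2129/34 + 23/8 = -8125/136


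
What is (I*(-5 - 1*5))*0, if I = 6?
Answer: 0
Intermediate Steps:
(I*(-5 - 1*5))*0 = (6*(-5 - 1*5))*0 = (6*(-5 - 5))*0 = (6*(-10))*0 = -60*0 = 0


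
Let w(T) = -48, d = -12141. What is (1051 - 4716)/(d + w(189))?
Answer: 3665/12189 ≈ 0.30068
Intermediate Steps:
(1051 - 4716)/(d + w(189)) = (1051 - 4716)/(-12141 - 48) = -3665/(-12189) = -3665*(-1/12189) = 3665/12189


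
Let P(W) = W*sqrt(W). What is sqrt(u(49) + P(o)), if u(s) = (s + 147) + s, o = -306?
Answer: sqrt(245 - 918*I*sqrt(34)) ≈ 52.931 - 50.564*I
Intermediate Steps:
P(W) = W**(3/2)
u(s) = 147 + 2*s (u(s) = (147 + s) + s = 147 + 2*s)
sqrt(u(49) + P(o)) = sqrt((147 + 2*49) + (-306)**(3/2)) = sqrt((147 + 98) - 918*I*sqrt(34)) = sqrt(245 - 918*I*sqrt(34))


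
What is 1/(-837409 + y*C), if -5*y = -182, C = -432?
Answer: -5/4265669 ≈ -1.1721e-6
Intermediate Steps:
y = 182/5 (y = -⅕*(-182) = 182/5 ≈ 36.400)
1/(-837409 + y*C) = 1/(-837409 + (182/5)*(-432)) = 1/(-837409 - 78624/5) = 1/(-4265669/5) = -5/4265669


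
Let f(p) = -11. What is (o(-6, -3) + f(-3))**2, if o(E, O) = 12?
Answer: 1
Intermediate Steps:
(o(-6, -3) + f(-3))**2 = (12 - 11)**2 = 1**2 = 1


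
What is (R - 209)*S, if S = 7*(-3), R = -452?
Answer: 13881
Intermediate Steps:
S = -21
(R - 209)*S = (-452 - 209)*(-21) = -661*(-21) = 13881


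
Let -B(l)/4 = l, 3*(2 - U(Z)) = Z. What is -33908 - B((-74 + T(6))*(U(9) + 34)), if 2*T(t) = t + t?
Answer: -42884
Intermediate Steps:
U(Z) = 2 - Z/3
T(t) = t (T(t) = (t + t)/2 = (2*t)/2 = t)
B(l) = -4*l
-33908 - B((-74 + T(6))*(U(9) + 34)) = -33908 - (-4)*(-74 + 6)*((2 - ⅓*9) + 34) = -33908 - (-4)*(-68*((2 - 3) + 34)) = -33908 - (-4)*(-68*(-1 + 34)) = -33908 - (-4)*(-68*33) = -33908 - (-4)*(-2244) = -33908 - 1*8976 = -33908 - 8976 = -42884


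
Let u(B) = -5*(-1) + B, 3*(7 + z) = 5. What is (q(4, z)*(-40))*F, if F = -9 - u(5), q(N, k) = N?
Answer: 3040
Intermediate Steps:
z = -16/3 (z = -7 + (1/3)*5 = -7 + 5/3 = -16/3 ≈ -5.3333)
u(B) = 5 + B
F = -19 (F = -9 - (5 + 5) = -9 - 1*10 = -9 - 10 = -19)
(q(4, z)*(-40))*F = (4*(-40))*(-19) = -160*(-19) = 3040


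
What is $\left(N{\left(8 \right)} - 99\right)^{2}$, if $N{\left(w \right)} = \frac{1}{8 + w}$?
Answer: $\frac{2505889}{256} \approx 9788.6$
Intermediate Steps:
$\left(N{\left(8 \right)} - 99\right)^{2} = \left(\frac{1}{8 + 8} - 99\right)^{2} = \left(\frac{1}{16} - 99\right)^{2} = \left(- \frac{1583}{16}\right)^{2} = \frac{2505889}{256}$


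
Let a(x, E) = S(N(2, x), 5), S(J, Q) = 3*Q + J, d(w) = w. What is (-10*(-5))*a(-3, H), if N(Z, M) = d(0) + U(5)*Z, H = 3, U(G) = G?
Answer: 1250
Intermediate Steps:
N(Z, M) = 5*Z (N(Z, M) = 0 + 5*Z = 5*Z)
S(J, Q) = J + 3*Q
a(x, E) = 25 (a(x, E) = 5*2 + 3*5 = 10 + 15 = 25)
(-10*(-5))*a(-3, H) = -10*(-5)*25 = 50*25 = 1250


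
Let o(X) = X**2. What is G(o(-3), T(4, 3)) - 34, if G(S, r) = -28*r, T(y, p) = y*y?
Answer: -482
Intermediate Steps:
T(y, p) = y**2
G(o(-3), T(4, 3)) - 34 = -28*4**2 - 34 = -28*16 - 34 = -448 - 34 = -482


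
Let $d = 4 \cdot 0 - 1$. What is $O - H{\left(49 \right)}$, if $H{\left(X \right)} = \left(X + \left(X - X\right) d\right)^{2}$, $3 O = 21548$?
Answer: $\frac{14345}{3} \approx 4781.7$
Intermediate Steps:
$d = -1$ ($d = 0 - 1 = -1$)
$O = \frac{21548}{3}$ ($O = \frac{1}{3} \cdot 21548 = \frac{21548}{3} \approx 7182.7$)
$H{\left(X \right)} = X^{2}$ ($H{\left(X \right)} = \left(X + \left(X - X\right) \left(-1\right)\right)^{2} = \left(X + 0 \left(-1\right)\right)^{2} = \left(X + 0\right)^{2} = X^{2}$)
$O - H{\left(49 \right)} = \frac{21548}{3} - 49^{2} = \frac{21548}{3} - 2401 = \frac{14345}{3}$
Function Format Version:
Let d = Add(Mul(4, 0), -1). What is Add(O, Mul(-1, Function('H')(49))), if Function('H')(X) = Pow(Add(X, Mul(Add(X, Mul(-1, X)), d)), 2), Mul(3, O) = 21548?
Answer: Rational(14345, 3) ≈ 4781.7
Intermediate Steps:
d = -1 (d = Add(0, -1) = -1)
O = Rational(21548, 3) (O = Mul(Rational(1, 3), 21548) = Rational(21548, 3) ≈ 7182.7)
Function('H')(X) = Pow(X, 2) (Function('H')(X) = Pow(Add(X, Mul(Add(X, Mul(-1, X)), -1)), 2) = Pow(Add(X, Mul(0, -1)), 2) = Pow(Add(X, 0), 2) = Pow(X, 2))
Add(O, Mul(-1, Function('H')(49))) = Add(Rational(21548, 3), Mul(-1, Pow(49, 2))) = Add(Rational(21548, 3), Mul(-1, 2401)) = Add(Rational(21548, 3), -2401) = Rational(14345, 3)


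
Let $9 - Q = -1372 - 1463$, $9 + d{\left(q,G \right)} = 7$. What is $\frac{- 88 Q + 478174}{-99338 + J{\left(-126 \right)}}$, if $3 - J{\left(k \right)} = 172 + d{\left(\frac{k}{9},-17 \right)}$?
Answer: $- \frac{227902}{99505} \approx -2.2904$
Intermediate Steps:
$d{\left(q,G \right)} = -2$ ($d{\left(q,G \right)} = -9 + 7 = -2$)
$Q = 2844$ ($Q = 9 - \left(-1372 - 1463\right) = 9 - -2835 = 9 + 2835 = 2844$)
$J{\left(k \right)} = -167$ ($J{\left(k \right)} = 3 - \left(172 - 2\right) = 3 - 170 = -167$)
$\frac{- 88 Q + 478174}{-99338 + J{\left(-126 \right)}} = \frac{\left(-88\right) 2844 + 478174}{-99338 - 167} = \frac{-250272 + 478174}{-99505} = 227902 \left(- \frac{1}{99505}\right) = - \frac{227902}{99505}$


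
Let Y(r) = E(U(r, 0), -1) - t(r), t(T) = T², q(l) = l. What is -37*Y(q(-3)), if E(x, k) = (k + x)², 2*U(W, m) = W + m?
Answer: 407/4 ≈ 101.75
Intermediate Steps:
U(W, m) = W/2 + m/2 (U(W, m) = (W + m)/2 = W/2 + m/2)
Y(r) = (-1 + r/2)² - r² (Y(r) = (-1 + (r/2 + (½)*0))² - r² = (-1 + (r/2 + 0))² - r² = (-1 + r/2)² - r²)
-37*Y(q(-3)) = -37*(1 - 1*(-3) - ¾*(-3)²) = -37*(1 + 3 - ¾*9) = -37*(1 + 3 - 27/4) = -37*(-11/4) = 407/4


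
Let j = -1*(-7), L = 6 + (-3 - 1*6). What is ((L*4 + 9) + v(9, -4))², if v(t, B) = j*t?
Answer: 3600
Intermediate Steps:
L = -3 (L = 6 + (-3 - 6) = 6 - 9 = -3)
j = 7
v(t, B) = 7*t
((L*4 + 9) + v(9, -4))² = ((-3*4 + 9) + 7*9)² = ((-12 + 9) + 63)² = (-3 + 63)² = 60² = 3600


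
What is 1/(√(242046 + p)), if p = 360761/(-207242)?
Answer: √10395618568998782/50161736371 ≈ 0.0020326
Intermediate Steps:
p = -360761/207242 (p = 360761*(-1/207242) = -360761/207242 ≈ -1.7408)
1/(√(242046 + p)) = 1/(√(242046 - 360761/207242)) = 1/(√(50161736371/207242)) = 1/(√10395618568998782/207242) = √10395618568998782/50161736371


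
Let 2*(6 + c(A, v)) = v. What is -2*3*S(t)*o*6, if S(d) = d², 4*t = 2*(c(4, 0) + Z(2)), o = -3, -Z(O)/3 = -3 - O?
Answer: 2187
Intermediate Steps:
Z(O) = 9 + 3*O (Z(O) = -3*(-3 - O) = 9 + 3*O)
c(A, v) = -6 + v/2
t = 9/2 (t = (2*((-6 + (½)*0) + (9 + 3*2)))/4 = (2*((-6 + 0) + (9 + 6)))/4 = (2*(-6 + 15))/4 = (2*9)/4 = (¼)*18 = 9/2 ≈ 4.5000)
-2*3*S(t)*o*6 = -2*3*(9/2)²*(-3*6) = -2*3*(81/4)*(-18) = -243*(-18)/2 = -2*(-2187/2) = 2187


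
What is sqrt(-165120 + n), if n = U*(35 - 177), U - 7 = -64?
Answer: I*sqrt(157026) ≈ 396.27*I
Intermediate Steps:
U = -57 (U = 7 - 64 = -57)
n = 8094 (n = -57*(35 - 177) = -57*(-142) = 8094)
sqrt(-165120 + n) = sqrt(-165120 + 8094) = sqrt(-157026) = I*sqrt(157026)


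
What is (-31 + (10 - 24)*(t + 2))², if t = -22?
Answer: 62001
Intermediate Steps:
(-31 + (10 - 24)*(t + 2))² = (-31 + (10 - 24)*(-22 + 2))² = (-31 - 14*(-20))² = (-31 + 280)² = 249² = 62001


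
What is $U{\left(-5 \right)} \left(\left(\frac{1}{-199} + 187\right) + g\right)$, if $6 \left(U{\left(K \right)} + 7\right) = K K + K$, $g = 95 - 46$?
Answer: $- \frac{516593}{597} \approx -865.31$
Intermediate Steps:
$g = 49$ ($g = 95 - 46 = 49$)
$U{\left(K \right)} = -7 + \frac{K}{6} + \frac{K^{2}}{6}$ ($U{\left(K \right)} = -7 + \frac{K K + K}{6} = -7 + \frac{K^{2} + K}{6} = -7 + \frac{K + K^{2}}{6} = -7 + \left(\frac{K}{6} + \frac{K^{2}}{6}\right) = -7 + \frac{K}{6} + \frac{K^{2}}{6}$)
$U{\left(-5 \right)} \left(\left(\frac{1}{-199} + 187\right) + g\right) = \left(-7 + \frac{1}{6} \left(-5\right) + \frac{\left(-5\right)^{2}}{6}\right) \left(\left(\frac{1}{-199} + 187\right) + 49\right) = \left(-7 - \frac{5}{6} + \frac{1}{6} \cdot 25\right) \left(\left(- \frac{1}{199} + 187\right) + 49\right) = \left(-7 - \frac{5}{6} + \frac{25}{6}\right) \left(\frac{37212}{199} + 49\right) = \left(- \frac{11}{3}\right) \frac{46963}{199} = - \frac{516593}{597}$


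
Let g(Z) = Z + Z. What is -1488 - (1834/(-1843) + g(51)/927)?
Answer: -846892612/569487 ≈ -1487.1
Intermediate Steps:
g(Z) = 2*Z
-1488 - (1834/(-1843) + g(51)/927) = -1488 - (1834/(-1843) + (2*51)/927) = -1488 - (1834*(-1/1843) + 102*(1/927)) = -1488 - (-1834/1843 + 34/309) = -1488 - 1*(-504044/569487) = -1488 + 504044/569487 = -846892612/569487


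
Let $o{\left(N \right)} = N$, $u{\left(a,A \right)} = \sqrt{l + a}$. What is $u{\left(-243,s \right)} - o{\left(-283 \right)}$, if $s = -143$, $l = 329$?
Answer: $283 + \sqrt{86} \approx 292.27$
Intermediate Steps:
$u{\left(a,A \right)} = \sqrt{329 + a}$
$u{\left(-243,s \right)} - o{\left(-283 \right)} = \sqrt{329 - 243} - -283 = \sqrt{86} + 283 = 283 + \sqrt{86}$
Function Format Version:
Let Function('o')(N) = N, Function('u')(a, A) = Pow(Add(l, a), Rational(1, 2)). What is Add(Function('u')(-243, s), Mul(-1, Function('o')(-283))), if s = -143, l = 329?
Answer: Add(283, Pow(86, Rational(1, 2))) ≈ 292.27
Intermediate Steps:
Function('u')(a, A) = Pow(Add(329, a), Rational(1, 2))
Add(Function('u')(-243, s), Mul(-1, Function('o')(-283))) = Add(Pow(Add(329, -243), Rational(1, 2)), Mul(-1, -283)) = Add(Pow(86, Rational(1, 2)), 283) = Add(283, Pow(86, Rational(1, 2)))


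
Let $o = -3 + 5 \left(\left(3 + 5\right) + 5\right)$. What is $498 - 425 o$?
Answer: $-25852$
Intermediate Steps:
$o = 62$ ($o = -3 + 5 \left(8 + 5\right) = -3 + 5 \cdot 13 = -3 + 65 = 62$)
$498 - 425 o = 498 - 26350 = -25852$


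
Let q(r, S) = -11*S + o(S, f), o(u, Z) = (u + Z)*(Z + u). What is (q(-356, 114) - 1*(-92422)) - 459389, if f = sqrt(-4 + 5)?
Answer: -354996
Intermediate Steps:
f = 1 (f = sqrt(1) = 1)
o(u, Z) = (Z + u)**2 (o(u, Z) = (Z + u)*(Z + u) = (Z + u)**2)
q(r, S) = (1 + S)**2 - 11*S (q(r, S) = -11*S + (1 + S)**2 = (1 + S)**2 - 11*S)
(q(-356, 114) - 1*(-92422)) - 459389 = (((1 + 114)**2 - 11*114) - 1*(-92422)) - 459389 = ((115**2 - 1254) + 92422) - 459389 = ((13225 - 1254) + 92422) - 459389 = (11971 + 92422) - 459389 = 104393 - 459389 = -354996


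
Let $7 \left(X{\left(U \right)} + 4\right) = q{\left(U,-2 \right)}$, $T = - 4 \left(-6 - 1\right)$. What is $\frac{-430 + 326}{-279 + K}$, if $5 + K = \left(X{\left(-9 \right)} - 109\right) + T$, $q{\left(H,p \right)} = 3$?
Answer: $\frac{182}{645} \approx 0.28217$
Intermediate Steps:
$T = 28$ ($T = \left(-4\right) \left(-7\right) = 28$)
$X{\left(U \right)} = - \frac{25}{7}$ ($X{\left(U \right)} = -4 + \frac{1}{7} \cdot 3 = -4 + \frac{3}{7} = - \frac{25}{7}$)
$K = - \frac{627}{7}$ ($K = -5 + \left(\left(- \frac{25}{7} - 109\right) + 28\right) = -5 + \left(- \frac{788}{7} + 28\right) = -5 - \frac{592}{7} = - \frac{627}{7} \approx -89.571$)
$\frac{-430 + 326}{-279 + K} = \frac{-430 + 326}{-279 - \frac{627}{7}} = - \frac{104}{- \frac{2580}{7}} = \left(-104\right) \left(- \frac{7}{2580}\right) = \frac{182}{645}$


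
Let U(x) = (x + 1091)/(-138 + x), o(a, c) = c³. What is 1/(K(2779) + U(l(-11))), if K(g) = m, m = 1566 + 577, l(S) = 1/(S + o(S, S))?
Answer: 185197/395413050 ≈ 0.00046836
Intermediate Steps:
l(S) = 1/(S + S³)
m = 2143
K(g) = 2143
U(x) = (1091 + x)/(-138 + x)
1/(K(2779) + U(l(-11))) = 1/(2143 + (1091 + 1/(-11 + (-11)³))/(-138 + 1/(-11 + (-11)³))) = 1/(2143 + (1091 + 1/(-11 - 1331))/(-138 + 1/(-11 - 1331))) = 1/(2143 + (1091 + 1/(-1342))/(-138 + 1/(-1342))) = 1/(2143 + (1091 - 1/1342)/(-138 - 1/1342)) = 1/(2143 + (1464121/1342)/(-185197/1342)) = 1/(2143 - 1342/185197*1464121/1342) = 1/(2143 - 1464121/185197) = 1/(395413050/185197) = 185197/395413050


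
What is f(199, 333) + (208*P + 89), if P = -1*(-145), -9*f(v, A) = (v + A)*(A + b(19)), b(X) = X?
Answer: 84977/9 ≈ 9441.9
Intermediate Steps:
f(v, A) = -(19 + A)*(A + v)/9 (f(v, A) = -(v + A)*(A + 19)/9 = -(A + v)*(19 + A)/9 = -(19 + A)*(A + v)/9)
P = 145
f(199, 333) + (208*P + 89) = (-19/9*333 - 19/9*199 - 1/9*333**2 - 1/9*333*199) + (208*145 + 89) = (-703 - 3781/9 - 1/9*110889 - 7363) + (30160 + 89) = (-703 - 3781/9 - 12321 - 7363) + 30249 = -187264/9 + 30249 = 84977/9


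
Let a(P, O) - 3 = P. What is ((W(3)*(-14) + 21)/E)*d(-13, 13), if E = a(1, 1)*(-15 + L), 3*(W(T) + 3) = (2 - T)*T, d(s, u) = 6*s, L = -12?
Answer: 1001/18 ≈ 55.611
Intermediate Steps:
a(P, O) = 3 + P
W(T) = -3 + T*(2 - T)/3 (W(T) = -3 + ((2 - T)*T)/3 = -3 + (T*(2 - T))/3 = -3 + T*(2 - T)/3)
E = -108 (E = (3 + 1)*(-15 - 12) = 4*(-27) = -108)
((W(3)*(-14) + 21)/E)*d(-13, 13) = (((-3 - ⅓*3² + (⅔)*3)*(-14) + 21)/(-108))*(6*(-13)) = (((-3 - ⅓*9 + 2)*(-14) + 21)*(-1/108))*(-78) = (((-3 - 3 + 2)*(-14) + 21)*(-1/108))*(-78) = ((-4*(-14) + 21)*(-1/108))*(-78) = ((56 + 21)*(-1/108))*(-78) = (77*(-1/108))*(-78) = -77/108*(-78) = 1001/18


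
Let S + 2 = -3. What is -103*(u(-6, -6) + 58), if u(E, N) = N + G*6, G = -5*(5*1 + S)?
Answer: -5356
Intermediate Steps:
S = -5 (S = -2 - 3 = -5)
G = 0 (G = -5*(5*1 - 5) = -5*(5 - 5) = -5*0 = 0)
u(E, N) = N (u(E, N) = N + 0*6 = N + 0 = N)
-103*(u(-6, -6) + 58) = -103*(-6 + 58) = -103*52 = -5356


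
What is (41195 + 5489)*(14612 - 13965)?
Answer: 30204548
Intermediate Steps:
(41195 + 5489)*(14612 - 13965) = 46684*647 = 30204548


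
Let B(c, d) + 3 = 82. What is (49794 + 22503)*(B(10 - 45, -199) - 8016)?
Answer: -573821289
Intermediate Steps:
B(c, d) = 79 (B(c, d) = -3 + 82 = 79)
(49794 + 22503)*(B(10 - 45, -199) - 8016) = (49794 + 22503)*(79 - 8016) = 72297*(-7937) = -573821289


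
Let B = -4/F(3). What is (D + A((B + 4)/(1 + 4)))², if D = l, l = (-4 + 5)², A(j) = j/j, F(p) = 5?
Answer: 4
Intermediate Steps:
B = -⅘ (B = -4/5 = -4*⅕ = -⅘ ≈ -0.80000)
A(j) = 1
l = 1 (l = 1² = 1)
D = 1
(D + A((B + 4)/(1 + 4)))² = (1 + 1)² = 2² = 4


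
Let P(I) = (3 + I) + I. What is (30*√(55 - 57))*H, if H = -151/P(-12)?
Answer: 1510*I*√2/7 ≈ 305.07*I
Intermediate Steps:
P(I) = 3 + 2*I
H = 151/21 (H = -151/(3 + 2*(-12)) = -151/(3 - 24) = -151/(-21) = -151*(-1/21) = 151/21 ≈ 7.1905)
(30*√(55 - 57))*H = (30*√(55 - 57))*(151/21) = (30*√(-2))*(151/21) = (30*(I*√2))*(151/21) = (30*I*√2)*(151/21) = 1510*I*√2/7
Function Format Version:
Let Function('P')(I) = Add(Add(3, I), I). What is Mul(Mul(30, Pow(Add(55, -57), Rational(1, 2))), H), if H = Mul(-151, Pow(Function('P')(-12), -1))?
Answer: Mul(Rational(1510, 7), I, Pow(2, Rational(1, 2))) ≈ Mul(305.07, I)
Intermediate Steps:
Function('P')(I) = Add(3, Mul(2, I))
H = Rational(151, 21) (H = Mul(-151, Pow(Add(3, Mul(2, -12)), -1)) = Mul(-151, Pow(Add(3, -24), -1)) = Mul(-151, Pow(-21, -1)) = Mul(-151, Rational(-1, 21)) = Rational(151, 21) ≈ 7.1905)
Mul(Mul(30, Pow(Add(55, -57), Rational(1, 2))), H) = Mul(Mul(30, Pow(Add(55, -57), Rational(1, 2))), Rational(151, 21)) = Mul(Mul(30, Pow(-2, Rational(1, 2))), Rational(151, 21)) = Mul(Mul(30, Mul(I, Pow(2, Rational(1, 2)))), Rational(151, 21)) = Mul(Mul(30, I, Pow(2, Rational(1, 2))), Rational(151, 21)) = Mul(Rational(1510, 7), I, Pow(2, Rational(1, 2)))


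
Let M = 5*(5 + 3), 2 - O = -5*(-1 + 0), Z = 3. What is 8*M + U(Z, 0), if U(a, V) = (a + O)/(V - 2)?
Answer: 320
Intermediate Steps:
O = -3 (O = 2 - (-5)*(-1 + 0) = 2 - (-5)*(-1) = 2 - 1*5 = 2 - 5 = -3)
U(a, V) = (-3 + a)/(-2 + V) (U(a, V) = (a - 3)/(V - 2) = (-3 + a)/(-2 + V))
M = 40 (M = 5*8 = 40)
8*M + U(Z, 0) = 8*40 + (-3 + 3)/(-2 + 0) = 320 + 0/(-2) = 320 - ½*0 = 320 + 0 = 320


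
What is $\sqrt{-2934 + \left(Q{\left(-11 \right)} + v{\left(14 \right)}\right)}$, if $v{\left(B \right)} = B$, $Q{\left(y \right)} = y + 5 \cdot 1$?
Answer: $i \sqrt{2926} \approx 54.093 i$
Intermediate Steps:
$Q{\left(y \right)} = 5 + y$ ($Q{\left(y \right)} = y + 5 = 5 + y$)
$\sqrt{-2934 + \left(Q{\left(-11 \right)} + v{\left(14 \right)}\right)} = \sqrt{-2934 + \left(\left(5 - 11\right) + 14\right)} = \sqrt{-2934 + \left(-6 + 14\right)} = \sqrt{-2934 + 8} = \sqrt{-2926} = i \sqrt{2926}$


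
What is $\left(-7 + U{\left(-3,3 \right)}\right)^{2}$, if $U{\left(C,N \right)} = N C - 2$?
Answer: $324$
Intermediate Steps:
$U{\left(C,N \right)} = -2 + C N$ ($U{\left(C,N \right)} = C N - 2 = -2 + C N$)
$\left(-7 + U{\left(-3,3 \right)}\right)^{2} = \left(-7 - 11\right)^{2} = \left(-18\right)^{2} = 324$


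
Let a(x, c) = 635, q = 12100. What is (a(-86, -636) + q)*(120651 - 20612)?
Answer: 1273996665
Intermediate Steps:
(a(-86, -636) + q)*(120651 - 20612) = (635 + 12100)*(120651 - 20612) = 12735*100039 = 1273996665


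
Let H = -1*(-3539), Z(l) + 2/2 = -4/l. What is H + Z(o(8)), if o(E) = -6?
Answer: 10616/3 ≈ 3538.7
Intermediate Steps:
Z(l) = -1 - 4/l
H = 3539
H + Z(o(8)) = 3539 + (-4 - 1*(-6))/(-6) = 3539 - (-4 + 6)/6 = 3539 - ⅙*2 = 3539 - ⅓ = 10616/3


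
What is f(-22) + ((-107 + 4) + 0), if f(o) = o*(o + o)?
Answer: 865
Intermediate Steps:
f(o) = 2*o² (f(o) = o*(2*o) = 2*o²)
f(-22) + ((-107 + 4) + 0) = 2*(-22)² + ((-107 + 4) + 0) = 2*484 + (-103 + 0) = 968 - 103 = 865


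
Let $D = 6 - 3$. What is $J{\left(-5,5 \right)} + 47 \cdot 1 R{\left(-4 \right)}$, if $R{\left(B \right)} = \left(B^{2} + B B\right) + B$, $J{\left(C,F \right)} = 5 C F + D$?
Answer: $1194$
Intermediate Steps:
$D = 3$
$J{\left(C,F \right)} = 3 + 5 C F$ ($J{\left(C,F \right)} = 5 C F + 3 = 3 + 5 C F$)
$R{\left(B \right)} = B + 2 B^{2}$ ($R{\left(B \right)} = \left(B^{2} + B^{2}\right) + B = 2 B^{2} + B = B + 2 B^{2}$)
$J{\left(-5,5 \right)} + 47 \cdot 1 R{\left(-4 \right)} = \left(3 + 5 \left(-5\right) 5\right) + 47 \cdot 1 \left(- 4 \left(1 + 2 \left(-4\right)\right)\right) = \left(3 - 125\right) + 47 \cdot 1 \left(- 4 \left(1 - 8\right)\right) = -122 + 47 \cdot 1 \left(\left(-4\right) \left(-7\right)\right) = -122 + 47 \cdot 1 \cdot 28 = -122 + 47 \cdot 28 = -122 + 1316 = 1194$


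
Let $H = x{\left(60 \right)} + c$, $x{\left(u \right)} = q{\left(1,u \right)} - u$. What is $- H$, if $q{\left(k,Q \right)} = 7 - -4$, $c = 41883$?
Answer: $-41834$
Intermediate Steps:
$q{\left(k,Q \right)} = 11$ ($q{\left(k,Q \right)} = 7 + 4 = 11$)
$x{\left(u \right)} = 11 - u$
$H = 41834$ ($H = \left(11 - 60\right) + 41883 = -49 + 41883 = 41834$)
$- H = \left(-1\right) 41834 = -41834$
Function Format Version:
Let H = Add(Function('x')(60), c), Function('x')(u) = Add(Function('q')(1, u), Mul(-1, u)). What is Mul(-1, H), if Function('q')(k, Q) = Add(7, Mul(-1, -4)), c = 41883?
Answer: -41834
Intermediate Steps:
Function('q')(k, Q) = 11 (Function('q')(k, Q) = Add(7, 4) = 11)
Function('x')(u) = Add(11, Mul(-1, u))
H = 41834 (H = Add(Add(11, Mul(-1, 60)), 41883) = Add(Add(11, -60), 41883) = Add(-49, 41883) = 41834)
Mul(-1, H) = Mul(-1, 41834) = -41834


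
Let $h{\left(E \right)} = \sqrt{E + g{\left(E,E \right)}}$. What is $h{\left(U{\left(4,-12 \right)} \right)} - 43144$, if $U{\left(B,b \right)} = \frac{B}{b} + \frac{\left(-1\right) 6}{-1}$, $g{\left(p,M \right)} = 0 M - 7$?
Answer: $-43144 + \frac{2 i \sqrt{3}}{3} \approx -43144.0 + 1.1547 i$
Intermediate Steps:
$g{\left(p,M \right)} = -7$ ($g{\left(p,M \right)} = 0 - 7 = -7$)
$U{\left(B,b \right)} = 6 + \frac{B}{b}$ ($U{\left(B,b \right)} = \frac{B}{b} - -6 = \frac{B}{b} + 6 = 6 + \frac{B}{b}$)
$h{\left(E \right)} = \sqrt{-7 + E}$ ($h{\left(E \right)} = \sqrt{E - 7} = \sqrt{-7 + E}$)
$h{\left(U{\left(4,-12 \right)} \right)} - 43144 = \sqrt{-7 + \left(6 + \frac{4}{-12}\right)} - 43144 = \sqrt{-7 + \left(6 + 4 \left(- \frac{1}{12}\right)\right)} - 43144 = \sqrt{-7 + \left(6 - \frac{1}{3}\right)} - 43144 = \sqrt{-7 + \frac{17}{3}} - 43144 = \sqrt{- \frac{4}{3}} - 43144 = \frac{2 i \sqrt{3}}{3} - 43144 = -43144 + \frac{2 i \sqrt{3}}{3}$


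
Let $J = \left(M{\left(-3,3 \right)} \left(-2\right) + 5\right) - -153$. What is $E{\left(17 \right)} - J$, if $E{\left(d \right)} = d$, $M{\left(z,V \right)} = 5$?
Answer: $-131$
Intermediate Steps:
$J = 148$ ($J = \left(5 \left(-2\right) + 5\right) - -153 = \left(-10 + 5\right) + 153 = -5 + 153 = 148$)
$E{\left(17 \right)} - J = 17 - 148 = -131$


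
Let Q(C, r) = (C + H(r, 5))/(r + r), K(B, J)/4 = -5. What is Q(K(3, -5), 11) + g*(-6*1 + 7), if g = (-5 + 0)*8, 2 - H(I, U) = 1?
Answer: -899/22 ≈ -40.864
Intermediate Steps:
H(I, U) = 1 (H(I, U) = 2 - 1*1 = 2 - 1 = 1)
K(B, J) = -20 (K(B, J) = 4*(-5) = -20)
g = -40 (g = -5*8 = -40)
Q(C, r) = (1 + C)/(2*r) (Q(C, r) = (C + 1)/(r + r) = (1 + C)/((2*r)) = (1 + C)*(1/(2*r)) = (1 + C)/(2*r))
Q(K(3, -5), 11) + g*(-6*1 + 7) = (1/2)*(1 - 20)/11 - 40*(-6*1 + 7) = (1/2)*(1/11)*(-19) - 40*(-6 + 7) = -19/22 - 40*1 = -19/22 - 40 = -899/22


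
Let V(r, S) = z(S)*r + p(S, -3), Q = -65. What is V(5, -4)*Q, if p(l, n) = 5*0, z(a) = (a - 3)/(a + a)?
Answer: -2275/8 ≈ -284.38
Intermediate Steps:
z(a) = (-3 + a)/(2*a) (z(a) = (-3 + a)/((2*a)) = (-3 + a)*(1/(2*a)) = (-3 + a)/(2*a))
p(l, n) = 0
V(r, S) = r*(-3 + S)/(2*S) (V(r, S) = ((-3 + S)/(2*S))*r + 0 = r*(-3 + S)/(2*S) + 0 = r*(-3 + S)/(2*S))
V(5, -4)*Q = ((1/2)*5*(-3 - 4)/(-4))*(-65) = ((1/2)*5*(-1/4)*(-7))*(-65) = (35/8)*(-65) = -2275/8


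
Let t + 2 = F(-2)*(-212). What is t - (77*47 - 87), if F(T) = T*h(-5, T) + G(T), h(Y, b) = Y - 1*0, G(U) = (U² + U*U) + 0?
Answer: -7350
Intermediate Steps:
G(U) = 2*U² (G(U) = (U² + U²) + 0 = 2*U² + 0 = 2*U²)
h(Y, b) = Y (h(Y, b) = Y + 0 = Y)
F(T) = -5*T + 2*T² (F(T) = T*(-5) + 2*T² = -5*T + 2*T²)
t = -3818 (t = -2 - 2*(-5 + 2*(-2))*(-212) = -2 - 2*(-5 - 4)*(-212) = -2 - 2*(-9)*(-212) = -2 + 18*(-212) = -2 - 3816 = -3818)
t - (77*47 - 87) = -3818 - (77*47 - 87) = -3818 - (3619 - 87) = -3818 - 1*3532 = -3818 - 3532 = -7350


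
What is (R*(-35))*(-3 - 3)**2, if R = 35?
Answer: -44100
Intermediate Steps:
(R*(-35))*(-3 - 3)**2 = (35*(-35))*(-3 - 3)**2 = -1225*(-6)**2 = -1225*36 = -44100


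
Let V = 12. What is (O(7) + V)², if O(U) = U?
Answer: 361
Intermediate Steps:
(O(7) + V)² = (7 + 12)² = 19² = 361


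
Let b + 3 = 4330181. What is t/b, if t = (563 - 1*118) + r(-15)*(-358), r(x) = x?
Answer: 5815/4330178 ≈ 0.0013429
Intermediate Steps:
b = 4330178 (b = -3 + 4330181 = 4330178)
t = 5815 (t = (563 - 1*118) - 15*(-358) = (563 - 118) + 5370 = 445 + 5370 = 5815)
t/b = 5815/4330178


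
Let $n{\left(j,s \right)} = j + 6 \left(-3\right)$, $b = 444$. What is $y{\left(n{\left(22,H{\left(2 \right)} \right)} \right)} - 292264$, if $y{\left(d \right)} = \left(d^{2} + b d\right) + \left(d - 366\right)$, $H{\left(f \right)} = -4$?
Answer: $-290834$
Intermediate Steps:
$n{\left(j,s \right)} = -18 + j$ ($n{\left(j,s \right)} = j - 18 = -18 + j$)
$y{\left(d \right)} = -366 + d^{2} + 445 d$ ($y{\left(d \right)} = \left(d^{2} + 444 d\right) + \left(d - 366\right) = \left(d^{2} + 444 d\right) + \left(-366 + d\right) = -366 + d^{2} + 445 d$)
$y{\left(n{\left(22,H{\left(2 \right)} \right)} \right)} - 292264 = \left(-366 + \left(-18 + 22\right)^{2} + 445 \left(-18 + 22\right)\right) - 292264 = \left(-366 + 4^{2} + 445 \cdot 4\right) - 292264 = \left(-366 + 16 + 1780\right) - 292264 = 1430 - 292264 = -290834$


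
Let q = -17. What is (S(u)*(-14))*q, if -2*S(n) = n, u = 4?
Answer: -476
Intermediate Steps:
S(n) = -n/2
(S(u)*(-14))*q = (-½*4*(-14))*(-17) = -2*(-14)*(-17) = 28*(-17) = -476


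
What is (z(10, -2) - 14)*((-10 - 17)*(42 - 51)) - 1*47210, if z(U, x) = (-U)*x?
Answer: -45752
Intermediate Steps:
z(U, x) = -U*x
(z(10, -2) - 14)*((-10 - 17)*(42 - 51)) - 1*47210 = (-1*10*(-2) - 14)*((-10 - 17)*(42 - 51)) - 1*47210 = (20 - 14)*(-27*(-9)) - 47210 = 6*243 - 47210 = 1458 - 47210 = -45752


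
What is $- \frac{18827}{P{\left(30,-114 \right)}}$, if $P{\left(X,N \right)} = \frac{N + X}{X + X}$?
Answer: $\frac{94135}{7} \approx 13448.0$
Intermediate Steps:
$P{\left(X,N \right)} = \frac{N + X}{2 X}$
$- \frac{18827}{P{\left(30,-114 \right)}} = - \frac{18827}{\frac{1}{2} \cdot \frac{1}{30} \left(-114 + 30\right)} = - \frac{18827}{\frac{1}{2} \cdot \frac{1}{30} \left(-84\right)} = - \frac{18827}{- \frac{7}{5}} = \left(-18827\right) \left(- \frac{5}{7}\right) = \frac{94135}{7}$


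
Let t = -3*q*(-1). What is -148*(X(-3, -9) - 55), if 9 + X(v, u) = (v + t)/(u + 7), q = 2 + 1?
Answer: 9916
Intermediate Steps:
q = 3
t = 9 (t = -3*3*(-1) = -9*(-1) = 9)
X(v, u) = -9 + (9 + v)/(7 + u) (X(v, u) = -9 + (v + 9)/(u + 7) = -9 + (9 + v)/(7 + u))
-148*(X(-3, -9) - 55) = -148*((-54 - 3 - 9*(-9))/(7 - 9) - 55) = -148*((-54 - 3 + 81)/(-2) - 55) = -148*(-1/2*24 - 55) = -148*(-12 - 55) = -148*(-67) = 9916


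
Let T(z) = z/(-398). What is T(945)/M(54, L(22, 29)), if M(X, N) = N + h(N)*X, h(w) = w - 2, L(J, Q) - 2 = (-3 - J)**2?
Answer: -45/651526 ≈ -6.9069e-5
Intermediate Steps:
L(J, Q) = 2 + (-3 - J)**2
h(w) = -2 + w
M(X, N) = N + X*(-2 + N) (M(X, N) = N + (-2 + N)*X = N + X*(-2 + N))
T(z) = -z/398 (T(z) = z*(-1/398) = -z/398)
T(945)/M(54, L(22, 29)) = (-1/398*945)/((2 + (3 + 22)**2) + 54*(-2 + (2 + (3 + 22)**2))) = -945/(398*((2 + 25**2) + 54*(-2 + (2 + 25**2)))) = -945/(398*((2 + 625) + 54*(-2 + (2 + 625)))) = -945/(398*(627 + 54*(-2 + 627))) = -945/(398*(627 + 54*625)) = -945/(398*(627 + 33750)) = -945/398/34377 = -945/398*1/34377 = -45/651526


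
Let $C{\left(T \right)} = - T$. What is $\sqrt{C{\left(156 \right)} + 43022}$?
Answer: $\sqrt{42866} \approx 207.04$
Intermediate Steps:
$\sqrt{C{\left(156 \right)} + 43022} = \sqrt{\left(-1\right) 156 + 43022} = \sqrt{-156 + 43022} = \sqrt{42866}$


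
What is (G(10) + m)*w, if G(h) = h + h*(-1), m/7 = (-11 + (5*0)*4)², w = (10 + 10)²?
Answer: 338800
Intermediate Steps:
w = 400 (w = 20² = 400)
m = 847 (m = 7*(-11 + (5*0)*4)² = 7*(-11 + 0*4)² = 7*(-11 + 0)² = 7*(-11)² = 7*121 = 847)
G(h) = 0 (G(h) = h - h = 0)
(G(10) + m)*w = (0 + 847)*400 = 847*400 = 338800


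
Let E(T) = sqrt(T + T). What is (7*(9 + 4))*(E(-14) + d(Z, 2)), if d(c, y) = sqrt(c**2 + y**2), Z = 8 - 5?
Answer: 91*sqrt(13) + 182*I*sqrt(7) ≈ 328.1 + 481.53*I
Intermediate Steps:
Z = 3
E(T) = sqrt(2)*sqrt(T) (E(T) = sqrt(2*T) = sqrt(2)*sqrt(T))
(7*(9 + 4))*(E(-14) + d(Z, 2)) = (7*(9 + 4))*(sqrt(2)*sqrt(-14) + sqrt(3**2 + 2**2)) = (7*13)*(sqrt(2)*(I*sqrt(14)) + sqrt(9 + 4)) = 91*(2*I*sqrt(7) + sqrt(13)) = 91*(sqrt(13) + 2*I*sqrt(7)) = 91*sqrt(13) + 182*I*sqrt(7)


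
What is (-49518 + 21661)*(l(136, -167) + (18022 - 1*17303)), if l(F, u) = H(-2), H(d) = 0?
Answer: -20029183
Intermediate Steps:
l(F, u) = 0
(-49518 + 21661)*(l(136, -167) + (18022 - 1*17303)) = (-49518 + 21661)*(0 + (18022 - 1*17303)) = -27857*(0 + (18022 - 17303)) = -27857*(0 + 719) = -27857*719 = -20029183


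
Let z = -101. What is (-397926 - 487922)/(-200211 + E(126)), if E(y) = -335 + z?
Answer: 885848/200647 ≈ 4.4150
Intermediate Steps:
E(y) = -436 (E(y) = -335 - 101 = -436)
(-397926 - 487922)/(-200211 + E(126)) = (-397926 - 487922)/(-200211 - 436) = -885848/(-200647) = -885848*(-1/200647) = 885848/200647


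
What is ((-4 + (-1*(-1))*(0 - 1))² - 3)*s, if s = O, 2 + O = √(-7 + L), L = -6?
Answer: -44 + 22*I*√13 ≈ -44.0 + 79.322*I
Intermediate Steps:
O = -2 + I*√13 (O = -2 + √(-7 - 6) = -2 + √(-13) = -2 + I*√13 ≈ -2.0 + 3.6056*I)
s = -2 + I*√13 ≈ -2.0 + 3.6056*I
((-4 + (-1*(-1))*(0 - 1))² - 3)*s = ((-4 + (-1*(-1))*(0 - 1))² - 3)*(-2 + I*√13) = ((-4 + 1*(-1))² - 3)*(-2 + I*√13) = ((-4 - 1)² - 3)*(-2 + I*√13) = ((-5)² - 3)*(-2 + I*√13) = (25 - 3)*(-2 + I*√13) = 22*(-2 + I*√13) = -44 + 22*I*√13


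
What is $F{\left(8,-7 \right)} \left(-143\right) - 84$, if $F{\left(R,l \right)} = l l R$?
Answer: $-56140$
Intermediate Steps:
$F{\left(R,l \right)} = R l^{2}$ ($F{\left(R,l \right)} = l^{2} R = R l^{2}$)
$F{\left(8,-7 \right)} \left(-143\right) - 84 = 8 \left(-7\right)^{2} \left(-143\right) - 84 = 8 \cdot 49 \left(-143\right) - 84 = 392 \left(-143\right) - 84 = -56056 - 84 = -56140$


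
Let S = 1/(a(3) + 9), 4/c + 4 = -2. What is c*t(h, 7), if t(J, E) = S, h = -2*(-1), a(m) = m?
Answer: -1/18 ≈ -0.055556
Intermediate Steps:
c = -⅔ (c = 4/(-4 - 2) = 4/(-6) = 4*(-⅙) = -⅔ ≈ -0.66667)
h = 2
S = 1/12 (S = 1/(3 + 9) = 1/12 ≈ 0.083333)
t(J, E) = 1/12
c*t(h, 7) = -⅔*1/12 = -1/18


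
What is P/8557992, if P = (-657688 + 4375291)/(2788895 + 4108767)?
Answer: 413067/6558904023856 ≈ 6.2978e-8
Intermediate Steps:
P = 3717603/6897662 ≈ 0.53897
P/8557992 = (3717603/6897662)/8557992 = (3717603/6897662)*(1/8557992) = 413067/6558904023856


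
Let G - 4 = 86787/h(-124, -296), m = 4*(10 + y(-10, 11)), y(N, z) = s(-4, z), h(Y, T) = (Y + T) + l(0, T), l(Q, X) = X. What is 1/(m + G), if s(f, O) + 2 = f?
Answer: -716/72467 ≈ -0.0098804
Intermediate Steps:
s(f, O) = -2 + f
h(Y, T) = Y + 2*T (h(Y, T) = (Y + T) + T = (T + Y) + T = Y + 2*T)
y(N, z) = -6 (y(N, z) = -2 - 4 = -6)
m = 16 (m = 4*(10 - 6) = 4*4 = 16)
G = -83923/716 (G = 4 + 86787/(-124 + 2*(-296)) = 4 + 86787/(-124 - 592) = 4 + 86787/(-716) = 4 + 86787*(-1/716) = 4 - 86787/716 = -83923/716 ≈ -117.21)
1/(m + G) = 1/(16 - 83923/716) = 1/(-72467/716) = -716/72467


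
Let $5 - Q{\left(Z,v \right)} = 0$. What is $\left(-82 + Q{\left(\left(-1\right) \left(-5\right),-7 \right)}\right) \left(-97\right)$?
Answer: $7469$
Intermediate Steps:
$Q{\left(Z,v \right)} = 5$ ($Q{\left(Z,v \right)} = 5 - 0 = 5 + 0 = 5$)
$\left(-82 + Q{\left(\left(-1\right) \left(-5\right),-7 \right)}\right) \left(-97\right) = \left(-82 + 5\right) \left(-97\right) = \left(-77\right) \left(-97\right) = 7469$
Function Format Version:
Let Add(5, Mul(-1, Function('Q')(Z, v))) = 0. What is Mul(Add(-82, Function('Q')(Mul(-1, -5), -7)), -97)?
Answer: 7469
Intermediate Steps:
Function('Q')(Z, v) = 5 (Function('Q')(Z, v) = Add(5, Mul(-1, 0)) = Add(5, 0) = 5)
Mul(Add(-82, Function('Q')(Mul(-1, -5), -7)), -97) = Mul(Add(-82, 5), -97) = Mul(-77, -97) = 7469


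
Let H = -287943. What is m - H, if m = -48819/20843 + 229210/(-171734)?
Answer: 515332458699695/1789725881 ≈ 2.8794e+5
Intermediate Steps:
m = -6580653088/1789725881 (m = -48819*1/20843 + 229210*(-1/171734) = -48819/20843 - 114605/85867 = -6580653088/1789725881 ≈ -3.6769)
m - H = -6580653088/1789725881 - 1*(-287943) = -6580653088/1789725881 + 287943 = 515332458699695/1789725881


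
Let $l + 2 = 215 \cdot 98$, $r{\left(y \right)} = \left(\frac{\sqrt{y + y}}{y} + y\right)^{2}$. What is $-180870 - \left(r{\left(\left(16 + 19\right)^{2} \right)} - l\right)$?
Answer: $- \frac{2034023077}{1225} - 70 \sqrt{2} \approx -1.6605 \cdot 10^{6}$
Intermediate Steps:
$r{\left(y \right)} = \left(y + \frac{\sqrt{2}}{\sqrt{y}}\right)^{2}$ ($r{\left(y \right)} = \left(\frac{\sqrt{2 y}}{y} + y\right)^{2} = \left(\frac{\sqrt{2} \sqrt{y}}{y} + y\right)^{2} = \left(\frac{\sqrt{2}}{\sqrt{y}} + y\right)^{2} = \left(y + \frac{\sqrt{2}}{\sqrt{y}}\right)^{2}$)
$l = 21068$ ($l = -2 + 215 \cdot 98 = -2 + 21070 = 21068$)
$-180870 - \left(r{\left(\left(16 + 19\right)^{2} \right)} - l\right) = -180870 - \left(\frac{\left(\left(\left(16 + 19\right)^{2}\right)^{2} + \sqrt{2} \sqrt{\left(16 + 19\right)^{2}}\right)^{2}}{\left(16 + 19\right)^{4}} - 21068\right) = -180870 - \left(\frac{\left(\left(35^{2}\right)^{2} + \sqrt{2} \sqrt{35^{2}}\right)^{2}}{1500625} - 21068\right) = -180870 - \left(\frac{\left(1225^{2} + \sqrt{2} \sqrt{1225}\right)^{2}}{1500625} - 21068\right) = -180870 - \left(\frac{\left(1500625 + \sqrt{2} \cdot 35\right)^{2}}{1500625} - 21068\right) = -180870 - \left(\frac{\left(1500625 + 35 \sqrt{2}\right)^{2}}{1500625} - 21068\right) = -180870 - \left(-21068 + \frac{\left(1500625 + 35 \sqrt{2}\right)^{2}}{1500625}\right) = -180870 + \left(21068 - \frac{\left(1500625 + 35 \sqrt{2}\right)^{2}}{1500625}\right) = -159802 - \frac{\left(1500625 + 35 \sqrt{2}\right)^{2}}{1500625}$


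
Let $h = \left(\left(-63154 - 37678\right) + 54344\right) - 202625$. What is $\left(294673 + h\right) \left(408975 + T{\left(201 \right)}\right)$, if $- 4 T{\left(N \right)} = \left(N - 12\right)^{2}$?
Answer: $18226038810$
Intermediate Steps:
$T{\left(N \right)} = - \frac{\left(-12 + N\right)^{2}}{4}$ ($T{\left(N \right)} = - \frac{\left(N - 12\right)^{2}}{4} = - \frac{\left(-12 + N\right)^{2}}{4}$)
$h = -249113$ ($h = \left(-100832 + 54344\right) - 202625 = -46488 - 202625 = -249113$)
$\left(294673 + h\right) \left(408975 + T{\left(201 \right)}\right) = \left(294673 - 249113\right) \left(408975 - \frac{\left(-12 + 201\right)^{2}}{4}\right) = 45560 \left(408975 - \frac{189^{2}}{4}\right) = 45560 \left(408975 - \frac{35721}{4}\right) = 45560 \cdot \frac{1600179}{4} = 18226038810$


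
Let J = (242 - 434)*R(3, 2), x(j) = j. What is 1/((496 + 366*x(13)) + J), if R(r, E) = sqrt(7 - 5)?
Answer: 2627/13765394 + 48*sqrt(2)/6882697 ≈ 0.00020070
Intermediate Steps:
R(r, E) = sqrt(2)
J = -192*sqrt(2) (J = (242 - 434)*sqrt(2) = -192*sqrt(2) ≈ -271.53)
1/((496 + 366*x(13)) + J) = 1/((496 + 366*13) - 192*sqrt(2)) = 1/((496 + 4758) - 192*sqrt(2)) = 1/(5254 - 192*sqrt(2))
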